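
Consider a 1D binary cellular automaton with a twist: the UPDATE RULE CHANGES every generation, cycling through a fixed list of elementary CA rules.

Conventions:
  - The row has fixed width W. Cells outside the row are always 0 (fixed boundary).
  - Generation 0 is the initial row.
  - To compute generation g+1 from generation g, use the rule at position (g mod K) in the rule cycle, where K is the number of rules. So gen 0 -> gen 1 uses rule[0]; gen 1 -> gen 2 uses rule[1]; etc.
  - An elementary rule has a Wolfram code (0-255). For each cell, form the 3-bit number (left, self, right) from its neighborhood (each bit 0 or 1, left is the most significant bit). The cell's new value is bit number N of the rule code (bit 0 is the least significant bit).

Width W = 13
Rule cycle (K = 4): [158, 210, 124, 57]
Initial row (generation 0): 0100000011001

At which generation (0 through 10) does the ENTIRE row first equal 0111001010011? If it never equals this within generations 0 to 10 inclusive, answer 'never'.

Answer: 2

Derivation:
Gen 0: 0100000011001
Gen 1 (rule 158): 1110000110111
Gen 2 (rule 210): 0111001010011
Gen 3 (rule 124): 0101101111011
Gen 4 (rule 57): 0011011000110
Gen 5 (rule 158): 0110010101101
Gen 6 (rule 210): 1011100000100
Gen 7 (rule 124): 1110110000110
Gen 8 (rule 57): 1001101110101
Gen 9 (rule 158): 1111001100101
Gen 10 (rule 210): 0111110111000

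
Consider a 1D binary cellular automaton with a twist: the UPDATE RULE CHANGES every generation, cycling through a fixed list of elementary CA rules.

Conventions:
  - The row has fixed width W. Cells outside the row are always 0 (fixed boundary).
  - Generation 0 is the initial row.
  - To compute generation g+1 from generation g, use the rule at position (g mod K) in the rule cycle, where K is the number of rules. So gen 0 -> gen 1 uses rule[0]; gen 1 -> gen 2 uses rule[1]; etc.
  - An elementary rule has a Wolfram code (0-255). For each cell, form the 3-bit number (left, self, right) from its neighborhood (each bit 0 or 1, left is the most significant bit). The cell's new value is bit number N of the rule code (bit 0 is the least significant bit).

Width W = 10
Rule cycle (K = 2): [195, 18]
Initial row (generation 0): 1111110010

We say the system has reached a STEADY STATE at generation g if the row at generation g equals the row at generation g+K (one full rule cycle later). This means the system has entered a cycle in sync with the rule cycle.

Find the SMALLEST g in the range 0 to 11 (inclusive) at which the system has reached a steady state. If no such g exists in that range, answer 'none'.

Gen 0: 1111110010
Gen 1 (rule 195): 0111110100
Gen 2 (rule 18): 1000000010
Gen 3 (rule 195): 0011111100
Gen 4 (rule 18): 0100000010
Gen 5 (rule 195): 1001111100
Gen 6 (rule 18): 0110000010
Gen 7 (rule 195): 1010111100
Gen 8 (rule 18): 0000000010
Gen 9 (rule 195): 1111111100
Gen 10 (rule 18): 0000000010
Gen 11 (rule 195): 1111111100
Gen 12 (rule 18): 0000000010
Gen 13 (rule 195): 1111111100

Answer: 8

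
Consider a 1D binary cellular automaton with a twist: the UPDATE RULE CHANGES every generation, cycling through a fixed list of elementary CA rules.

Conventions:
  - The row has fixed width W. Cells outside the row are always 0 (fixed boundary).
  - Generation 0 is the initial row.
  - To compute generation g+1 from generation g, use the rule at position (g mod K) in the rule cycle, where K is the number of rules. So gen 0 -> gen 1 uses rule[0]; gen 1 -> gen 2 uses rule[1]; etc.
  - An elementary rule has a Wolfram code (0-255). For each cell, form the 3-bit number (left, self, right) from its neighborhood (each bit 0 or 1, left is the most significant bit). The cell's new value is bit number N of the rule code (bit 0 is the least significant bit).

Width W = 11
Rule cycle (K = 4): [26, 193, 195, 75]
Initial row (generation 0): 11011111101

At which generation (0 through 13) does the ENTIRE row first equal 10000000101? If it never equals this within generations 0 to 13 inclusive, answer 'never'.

Answer: 12

Derivation:
Gen 0: 11011111101
Gen 1 (rule 26): 10010000000
Gen 2 (rule 193): 00000111111
Gen 3 (rule 195): 11111011111
Gen 4 (rule 75): 10001010001
Gen 5 (rule 26): 01010001010
Gen 6 (rule 193): 00000100000
Gen 7 (rule 195): 11111001111
Gen 8 (rule 75): 10001011001
Gen 9 (rule 26): 01010010110
Gen 10 (rule 193): 00000000010
Gen 11 (rule 195): 11111111100
Gen 12 (rule 75): 10000000101
Gen 13 (rule 26): 01000001000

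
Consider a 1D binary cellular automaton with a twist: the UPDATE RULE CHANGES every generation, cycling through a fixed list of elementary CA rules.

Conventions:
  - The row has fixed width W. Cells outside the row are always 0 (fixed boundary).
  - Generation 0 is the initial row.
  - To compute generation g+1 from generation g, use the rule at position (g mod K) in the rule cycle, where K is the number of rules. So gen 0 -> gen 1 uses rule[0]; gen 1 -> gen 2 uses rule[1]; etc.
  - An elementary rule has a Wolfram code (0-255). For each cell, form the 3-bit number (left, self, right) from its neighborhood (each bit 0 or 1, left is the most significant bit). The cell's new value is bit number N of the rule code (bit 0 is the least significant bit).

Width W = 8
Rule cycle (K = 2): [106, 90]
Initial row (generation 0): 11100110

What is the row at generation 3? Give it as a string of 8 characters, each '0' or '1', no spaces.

Answer: 00010111

Derivation:
Gen 0: 11100110
Gen 1 (rule 106): 10101110
Gen 2 (rule 90): 00001011
Gen 3 (rule 106): 00010111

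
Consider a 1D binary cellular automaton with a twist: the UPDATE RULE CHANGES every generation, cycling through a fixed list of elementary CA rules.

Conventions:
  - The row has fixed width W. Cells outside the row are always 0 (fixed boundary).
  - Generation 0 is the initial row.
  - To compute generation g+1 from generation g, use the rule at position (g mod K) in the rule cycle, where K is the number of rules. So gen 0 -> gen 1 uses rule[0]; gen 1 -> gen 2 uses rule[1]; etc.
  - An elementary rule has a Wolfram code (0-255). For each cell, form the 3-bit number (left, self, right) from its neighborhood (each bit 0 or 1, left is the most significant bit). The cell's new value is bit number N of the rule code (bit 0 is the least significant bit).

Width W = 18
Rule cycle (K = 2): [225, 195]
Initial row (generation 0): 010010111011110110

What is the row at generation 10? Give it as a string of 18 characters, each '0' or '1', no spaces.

Answer: 100110011000100101

Derivation:
Gen 0: 010010111011110110
Gen 1 (rule 225): 000001011101111010
Gen 2 (rule 195): 111110001100111000
Gen 3 (rule 225): 011110100100011011
Gen 4 (rule 195): 101110001001101001
Gen 5 (rule 225): 010110100000110000
Gen 6 (rule 195): 100010001111010111
Gen 7 (rule 225): 001000100111101011
Gen 8 (rule 195): 110011001011100001
Gen 9 (rule 225): 010001000101101100
Gen 10 (rule 195): 100110011000100101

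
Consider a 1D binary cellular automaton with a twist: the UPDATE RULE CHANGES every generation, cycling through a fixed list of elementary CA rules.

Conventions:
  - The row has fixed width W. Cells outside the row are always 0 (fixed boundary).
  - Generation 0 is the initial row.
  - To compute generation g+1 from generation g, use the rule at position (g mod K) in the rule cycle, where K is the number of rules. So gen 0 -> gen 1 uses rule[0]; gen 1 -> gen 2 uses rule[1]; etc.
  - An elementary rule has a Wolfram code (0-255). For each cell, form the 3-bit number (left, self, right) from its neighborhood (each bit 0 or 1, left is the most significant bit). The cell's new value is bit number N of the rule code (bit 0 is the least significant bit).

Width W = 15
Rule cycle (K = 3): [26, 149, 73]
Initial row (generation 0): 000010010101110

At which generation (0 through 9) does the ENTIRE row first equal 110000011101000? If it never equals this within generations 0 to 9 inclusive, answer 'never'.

Gen 0: 000010010101110
Gen 1 (rule 26): 000101100001001
Gen 2 (rule 149): 110100011101101
Gen 3 (rule 73): 110001010101100
Gen 4 (rule 26): 101010000001010
Gen 5 (rule 149): 101011111101011
Gen 6 (rule 73): 000010000100011
Gen 7 (rule 26): 000101001010110
Gen 8 (rule 149): 110101101010001
Gen 9 (rule 73): 110001100000100

Answer: never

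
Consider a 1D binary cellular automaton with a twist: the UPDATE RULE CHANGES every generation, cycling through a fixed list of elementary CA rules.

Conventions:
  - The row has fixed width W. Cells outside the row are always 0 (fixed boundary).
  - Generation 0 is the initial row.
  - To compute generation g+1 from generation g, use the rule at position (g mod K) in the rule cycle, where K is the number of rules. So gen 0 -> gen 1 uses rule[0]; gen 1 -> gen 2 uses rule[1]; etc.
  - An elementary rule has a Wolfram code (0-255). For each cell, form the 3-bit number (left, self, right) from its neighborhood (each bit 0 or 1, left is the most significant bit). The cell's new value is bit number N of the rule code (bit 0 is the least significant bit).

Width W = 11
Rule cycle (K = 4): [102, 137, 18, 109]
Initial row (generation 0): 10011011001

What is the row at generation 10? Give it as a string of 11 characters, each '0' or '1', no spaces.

Answer: 10100111100

Derivation:
Gen 0: 10011011001
Gen 1 (rule 102): 10101101011
Gen 2 (rule 137): 00001000010
Gen 3 (rule 18): 00010100101
Gen 4 (rule 109): 11011100111
Gen 5 (rule 102): 01100101001
Gen 6 (rule 137): 01000000000
Gen 7 (rule 18): 10100000000
Gen 8 (rule 109): 11101111111
Gen 9 (rule 102): 00110000001
Gen 10 (rule 137): 10100111100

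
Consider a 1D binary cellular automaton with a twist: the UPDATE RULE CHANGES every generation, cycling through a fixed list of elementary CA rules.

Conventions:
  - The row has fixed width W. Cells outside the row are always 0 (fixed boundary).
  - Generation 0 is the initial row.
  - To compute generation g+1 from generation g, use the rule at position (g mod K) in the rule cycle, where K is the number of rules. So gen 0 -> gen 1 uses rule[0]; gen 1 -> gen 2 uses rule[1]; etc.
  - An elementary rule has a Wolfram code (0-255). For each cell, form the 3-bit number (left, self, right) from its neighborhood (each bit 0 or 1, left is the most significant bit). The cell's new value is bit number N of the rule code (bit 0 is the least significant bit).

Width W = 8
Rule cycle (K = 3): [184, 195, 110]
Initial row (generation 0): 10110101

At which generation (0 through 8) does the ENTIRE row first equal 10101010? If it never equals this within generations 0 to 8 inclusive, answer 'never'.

Answer: 7

Derivation:
Gen 0: 10110101
Gen 1 (rule 184): 01101010
Gen 2 (rule 195): 10100000
Gen 3 (rule 110): 11100000
Gen 4 (rule 184): 11010000
Gen 5 (rule 195): 01000111
Gen 6 (rule 110): 11001101
Gen 7 (rule 184): 10101010
Gen 8 (rule 195): 00000000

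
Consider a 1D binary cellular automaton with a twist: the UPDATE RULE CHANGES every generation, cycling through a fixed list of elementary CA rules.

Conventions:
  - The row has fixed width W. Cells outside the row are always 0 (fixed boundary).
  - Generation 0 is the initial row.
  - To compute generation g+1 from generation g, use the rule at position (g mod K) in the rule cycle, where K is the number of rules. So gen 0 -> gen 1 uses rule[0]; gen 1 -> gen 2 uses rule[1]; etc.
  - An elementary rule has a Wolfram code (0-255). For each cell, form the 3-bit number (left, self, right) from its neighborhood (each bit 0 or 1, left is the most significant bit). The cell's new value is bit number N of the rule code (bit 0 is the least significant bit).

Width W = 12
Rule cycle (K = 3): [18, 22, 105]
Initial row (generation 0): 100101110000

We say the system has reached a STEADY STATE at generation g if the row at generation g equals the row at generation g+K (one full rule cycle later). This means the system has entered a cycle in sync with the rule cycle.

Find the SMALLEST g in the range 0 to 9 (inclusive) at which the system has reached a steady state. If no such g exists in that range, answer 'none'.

Gen 0: 100101110000
Gen 1 (rule 18): 011000001000
Gen 2 (rule 22): 100100011100
Gen 3 (rule 105): 000001010101
Gen 4 (rule 18): 000010000000
Gen 5 (rule 22): 000111000000
Gen 6 (rule 105): 110101011111
Gen 7 (rule 18): 000000000000
Gen 8 (rule 22): 000000000000
Gen 9 (rule 105): 111111111111
Gen 10 (rule 18): 000000000000
Gen 11 (rule 22): 000000000000
Gen 12 (rule 105): 111111111111

Answer: 7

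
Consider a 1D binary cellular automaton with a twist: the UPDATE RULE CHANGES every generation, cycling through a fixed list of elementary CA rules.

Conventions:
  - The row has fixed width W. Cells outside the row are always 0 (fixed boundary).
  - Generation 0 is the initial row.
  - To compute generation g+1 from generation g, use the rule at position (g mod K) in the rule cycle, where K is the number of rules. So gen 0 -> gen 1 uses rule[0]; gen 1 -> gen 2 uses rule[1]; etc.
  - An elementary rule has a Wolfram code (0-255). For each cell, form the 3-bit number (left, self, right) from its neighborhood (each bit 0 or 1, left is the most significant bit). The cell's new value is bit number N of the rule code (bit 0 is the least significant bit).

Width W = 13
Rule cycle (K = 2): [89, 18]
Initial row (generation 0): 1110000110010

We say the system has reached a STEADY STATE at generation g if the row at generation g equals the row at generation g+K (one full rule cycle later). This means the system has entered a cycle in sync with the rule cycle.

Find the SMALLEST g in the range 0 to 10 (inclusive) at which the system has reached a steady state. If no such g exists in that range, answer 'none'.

Answer: 4

Derivation:
Gen 0: 1110000110010
Gen 1 (rule 89): 1011110111001
Gen 2 (rule 18): 0000000000110
Gen 3 (rule 89): 1111111110111
Gen 4 (rule 18): 0000000000000
Gen 5 (rule 89): 1111111111111
Gen 6 (rule 18): 0000000000000
Gen 7 (rule 89): 1111111111111
Gen 8 (rule 18): 0000000000000
Gen 9 (rule 89): 1111111111111
Gen 10 (rule 18): 0000000000000
Gen 11 (rule 89): 1111111111111
Gen 12 (rule 18): 0000000000000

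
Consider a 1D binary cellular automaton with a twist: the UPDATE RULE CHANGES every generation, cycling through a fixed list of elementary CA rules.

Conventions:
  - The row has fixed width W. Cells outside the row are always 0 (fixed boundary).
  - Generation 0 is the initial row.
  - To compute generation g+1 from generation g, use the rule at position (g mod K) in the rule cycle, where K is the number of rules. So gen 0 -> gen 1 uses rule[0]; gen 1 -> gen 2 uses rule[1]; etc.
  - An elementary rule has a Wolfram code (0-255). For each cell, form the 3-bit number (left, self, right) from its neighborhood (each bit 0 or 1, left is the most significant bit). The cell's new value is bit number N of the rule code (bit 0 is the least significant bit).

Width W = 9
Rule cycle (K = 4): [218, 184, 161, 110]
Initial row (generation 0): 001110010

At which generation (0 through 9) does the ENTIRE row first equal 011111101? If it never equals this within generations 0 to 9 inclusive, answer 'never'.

Answer: 1

Derivation:
Gen 0: 001110010
Gen 1 (rule 218): 011111101
Gen 2 (rule 184): 011111010
Gen 3 (rule 161): 001110100
Gen 4 (rule 110): 011011100
Gen 5 (rule 218): 111011110
Gen 6 (rule 184): 110111101
Gen 7 (rule 161): 001011010
Gen 8 (rule 110): 011111110
Gen 9 (rule 218): 111111111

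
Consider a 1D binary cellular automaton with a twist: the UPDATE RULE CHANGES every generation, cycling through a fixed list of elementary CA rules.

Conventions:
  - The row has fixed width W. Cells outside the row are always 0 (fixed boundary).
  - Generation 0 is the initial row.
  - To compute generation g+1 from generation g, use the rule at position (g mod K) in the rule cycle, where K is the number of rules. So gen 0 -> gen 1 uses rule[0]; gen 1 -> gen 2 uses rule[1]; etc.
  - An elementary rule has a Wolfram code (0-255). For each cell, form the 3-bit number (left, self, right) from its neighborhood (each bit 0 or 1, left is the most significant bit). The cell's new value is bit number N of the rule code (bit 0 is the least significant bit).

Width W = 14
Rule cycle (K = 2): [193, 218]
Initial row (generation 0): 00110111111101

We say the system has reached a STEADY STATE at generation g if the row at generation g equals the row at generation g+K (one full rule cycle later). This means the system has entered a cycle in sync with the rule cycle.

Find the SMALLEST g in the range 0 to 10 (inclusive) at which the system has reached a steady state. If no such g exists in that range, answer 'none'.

Gen 0: 00110111111101
Gen 1 (rule 193): 10010011111100
Gen 2 (rule 218): 01101111111110
Gen 3 (rule 193): 00100111111110
Gen 4 (rule 218): 01011111111111
Gen 5 (rule 193): 00001111111111
Gen 6 (rule 218): 00011111111111
Gen 7 (rule 193): 11001111111111
Gen 8 (rule 218): 11111111111111
Gen 9 (rule 193): 01111111111111
Gen 10 (rule 218): 11111111111111
Gen 11 (rule 193): 01111111111111
Gen 12 (rule 218): 11111111111111

Answer: 8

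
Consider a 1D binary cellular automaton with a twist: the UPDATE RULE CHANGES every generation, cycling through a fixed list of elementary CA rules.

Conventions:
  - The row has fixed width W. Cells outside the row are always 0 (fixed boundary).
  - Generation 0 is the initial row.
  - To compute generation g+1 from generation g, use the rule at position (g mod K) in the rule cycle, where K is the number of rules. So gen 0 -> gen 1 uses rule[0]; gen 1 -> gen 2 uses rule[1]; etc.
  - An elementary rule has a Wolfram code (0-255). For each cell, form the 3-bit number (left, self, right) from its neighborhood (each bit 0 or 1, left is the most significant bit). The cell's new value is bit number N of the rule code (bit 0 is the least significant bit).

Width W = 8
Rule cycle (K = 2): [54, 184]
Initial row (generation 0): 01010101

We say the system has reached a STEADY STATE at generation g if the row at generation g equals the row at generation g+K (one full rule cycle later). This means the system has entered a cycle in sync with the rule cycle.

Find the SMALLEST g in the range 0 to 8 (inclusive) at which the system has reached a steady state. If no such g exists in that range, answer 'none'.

Gen 0: 01010101
Gen 1 (rule 54): 11111111
Gen 2 (rule 184): 11111110
Gen 3 (rule 54): 00000001
Gen 4 (rule 184): 00000000
Gen 5 (rule 54): 00000000
Gen 6 (rule 184): 00000000
Gen 7 (rule 54): 00000000
Gen 8 (rule 184): 00000000
Gen 9 (rule 54): 00000000
Gen 10 (rule 184): 00000000

Answer: 4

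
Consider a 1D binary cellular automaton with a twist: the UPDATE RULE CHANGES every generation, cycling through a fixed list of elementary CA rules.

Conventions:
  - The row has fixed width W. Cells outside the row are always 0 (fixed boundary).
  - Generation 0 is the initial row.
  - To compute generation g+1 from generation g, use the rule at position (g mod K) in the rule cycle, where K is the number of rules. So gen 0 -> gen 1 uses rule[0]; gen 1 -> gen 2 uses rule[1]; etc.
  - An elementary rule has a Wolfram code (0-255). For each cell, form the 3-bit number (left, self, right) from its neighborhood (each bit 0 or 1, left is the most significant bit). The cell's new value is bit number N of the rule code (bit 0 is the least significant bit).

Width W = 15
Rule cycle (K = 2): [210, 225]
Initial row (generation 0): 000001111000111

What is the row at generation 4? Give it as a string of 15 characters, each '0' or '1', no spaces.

Gen 0: 000001111000111
Gen 1 (rule 210): 000010111101011
Gen 2 (rule 225): 111001011110101
Gen 3 (rule 210): 011110001110000
Gen 4 (rule 225): 001110100110111

Answer: 001110100110111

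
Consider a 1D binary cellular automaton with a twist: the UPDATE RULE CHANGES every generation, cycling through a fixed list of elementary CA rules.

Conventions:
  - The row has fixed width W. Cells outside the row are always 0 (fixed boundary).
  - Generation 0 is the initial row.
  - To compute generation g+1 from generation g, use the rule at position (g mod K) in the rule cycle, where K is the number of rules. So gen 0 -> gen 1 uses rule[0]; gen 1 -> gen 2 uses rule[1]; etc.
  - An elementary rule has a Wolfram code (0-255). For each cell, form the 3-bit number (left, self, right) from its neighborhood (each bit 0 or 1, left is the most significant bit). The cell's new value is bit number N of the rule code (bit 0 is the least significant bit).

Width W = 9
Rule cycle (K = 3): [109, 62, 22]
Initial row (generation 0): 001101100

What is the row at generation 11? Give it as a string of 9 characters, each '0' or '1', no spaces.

Answer: 101111000

Derivation:
Gen 0: 001101100
Gen 1 (rule 109): 101111101
Gen 2 (rule 62): 111000011
Gen 3 (rule 22): 000100100
Gen 4 (rule 109): 110100101
Gen 5 (rule 62): 101111111
Gen 6 (rule 22): 100000000
Gen 7 (rule 109): 101111111
Gen 8 (rule 62): 111000000
Gen 9 (rule 22): 000100000
Gen 10 (rule 109): 110101111
Gen 11 (rule 62): 101111000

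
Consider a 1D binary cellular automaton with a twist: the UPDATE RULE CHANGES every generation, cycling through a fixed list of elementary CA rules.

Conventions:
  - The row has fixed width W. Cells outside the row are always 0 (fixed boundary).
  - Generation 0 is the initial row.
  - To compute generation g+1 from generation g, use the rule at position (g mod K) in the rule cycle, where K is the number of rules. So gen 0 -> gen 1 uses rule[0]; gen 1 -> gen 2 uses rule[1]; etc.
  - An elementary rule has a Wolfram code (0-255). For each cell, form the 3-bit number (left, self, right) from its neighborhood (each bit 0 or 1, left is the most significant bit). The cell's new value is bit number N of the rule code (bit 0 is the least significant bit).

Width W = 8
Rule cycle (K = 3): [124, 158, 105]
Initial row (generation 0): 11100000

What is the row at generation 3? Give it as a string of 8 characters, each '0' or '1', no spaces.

Gen 0: 11100000
Gen 1 (rule 124): 10110000
Gen 2 (rule 158): 10101000
Gen 3 (rule 105): 01010011

Answer: 01010011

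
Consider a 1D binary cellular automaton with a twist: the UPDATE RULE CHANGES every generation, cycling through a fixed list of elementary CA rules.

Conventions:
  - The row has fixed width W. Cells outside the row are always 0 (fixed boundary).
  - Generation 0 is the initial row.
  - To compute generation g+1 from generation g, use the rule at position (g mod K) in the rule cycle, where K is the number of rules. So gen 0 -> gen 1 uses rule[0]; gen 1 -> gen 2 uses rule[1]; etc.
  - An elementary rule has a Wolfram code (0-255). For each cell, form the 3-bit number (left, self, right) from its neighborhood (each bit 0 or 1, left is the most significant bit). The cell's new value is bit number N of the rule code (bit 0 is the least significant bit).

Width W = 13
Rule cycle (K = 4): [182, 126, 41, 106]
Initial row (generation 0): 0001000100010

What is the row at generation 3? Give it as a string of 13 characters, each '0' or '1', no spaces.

Gen 0: 0001000100010
Gen 1 (rule 182): 0011101110111
Gen 2 (rule 126): 0110111011101
Gen 3 (rule 41): 0101100110010

Answer: 0101100110010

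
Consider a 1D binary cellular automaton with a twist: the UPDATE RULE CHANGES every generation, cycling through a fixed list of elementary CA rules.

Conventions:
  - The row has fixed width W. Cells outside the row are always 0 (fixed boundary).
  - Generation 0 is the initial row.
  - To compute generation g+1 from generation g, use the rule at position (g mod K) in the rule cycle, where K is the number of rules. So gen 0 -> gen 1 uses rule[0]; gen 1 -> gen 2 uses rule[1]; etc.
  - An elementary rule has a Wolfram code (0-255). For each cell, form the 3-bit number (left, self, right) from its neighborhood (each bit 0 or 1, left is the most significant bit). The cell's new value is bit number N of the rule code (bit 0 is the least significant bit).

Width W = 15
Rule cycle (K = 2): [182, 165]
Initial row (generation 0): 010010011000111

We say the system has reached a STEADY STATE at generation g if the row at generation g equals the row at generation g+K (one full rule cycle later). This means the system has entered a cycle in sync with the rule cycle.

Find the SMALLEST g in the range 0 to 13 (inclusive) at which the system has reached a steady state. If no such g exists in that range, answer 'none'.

Answer: none

Derivation:
Gen 0: 010010011000111
Gen 1 (rule 182): 111111100101010
Gen 2 (rule 165): 011111000111110
Gen 3 (rule 182): 101110101011101
Gen 4 (rule 165): 110101111101011
Gen 5 (rule 182): 001110111011100
Gen 6 (rule 165): 100101010101001
Gen 7 (rule 182): 111111111111111
Gen 8 (rule 165): 011111111111110
Gen 9 (rule 182): 101111111111101
Gen 10 (rule 165): 110111111111011
Gen 11 (rule 182): 001011111110100
Gen 12 (rule 165): 101101111101101
Gen 13 (rule 182): 110010111010011
Gen 14 (rule 165): 000011010110000
Gen 15 (rule 182): 000100111001000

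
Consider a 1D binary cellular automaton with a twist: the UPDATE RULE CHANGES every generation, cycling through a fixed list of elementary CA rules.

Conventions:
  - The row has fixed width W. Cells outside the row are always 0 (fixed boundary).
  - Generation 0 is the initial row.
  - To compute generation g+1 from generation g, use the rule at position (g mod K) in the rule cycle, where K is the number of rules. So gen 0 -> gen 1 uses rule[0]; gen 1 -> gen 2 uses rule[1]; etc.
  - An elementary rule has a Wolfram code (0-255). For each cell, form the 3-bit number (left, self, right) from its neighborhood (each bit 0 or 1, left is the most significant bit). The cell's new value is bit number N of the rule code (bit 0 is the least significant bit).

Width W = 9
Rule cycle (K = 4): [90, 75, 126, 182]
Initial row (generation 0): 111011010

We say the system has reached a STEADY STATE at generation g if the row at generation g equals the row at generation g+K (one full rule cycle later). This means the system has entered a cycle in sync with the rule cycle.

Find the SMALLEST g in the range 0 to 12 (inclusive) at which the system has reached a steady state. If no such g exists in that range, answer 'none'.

Answer: none

Derivation:
Gen 0: 111011010
Gen 1 (rule 90): 101011001
Gen 2 (rule 75): 000011010
Gen 3 (rule 126): 000111111
Gen 4 (rule 182): 001011110
Gen 5 (rule 90): 010010011
Gen 6 (rule 75): 100100111
Gen 7 (rule 126): 111111101
Gen 8 (rule 182): 011111011
Gen 9 (rule 90): 110001011
Gen 10 (rule 75): 110110011
Gen 11 (rule 126): 111111111
Gen 12 (rule 182): 011111110
Gen 13 (rule 90): 110000011
Gen 14 (rule 75): 110111111
Gen 15 (rule 126): 111100001
Gen 16 (rule 182): 011010011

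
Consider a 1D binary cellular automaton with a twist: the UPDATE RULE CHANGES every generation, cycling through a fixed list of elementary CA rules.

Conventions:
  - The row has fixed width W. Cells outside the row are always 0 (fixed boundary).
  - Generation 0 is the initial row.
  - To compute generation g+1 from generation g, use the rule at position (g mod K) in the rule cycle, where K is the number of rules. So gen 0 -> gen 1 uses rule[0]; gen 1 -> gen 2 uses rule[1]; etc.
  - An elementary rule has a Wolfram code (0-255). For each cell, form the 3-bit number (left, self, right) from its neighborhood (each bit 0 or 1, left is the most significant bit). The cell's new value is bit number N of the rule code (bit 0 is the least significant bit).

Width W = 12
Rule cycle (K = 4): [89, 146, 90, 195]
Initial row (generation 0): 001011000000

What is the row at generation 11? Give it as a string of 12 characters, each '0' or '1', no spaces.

Gen 0: 001011000000
Gen 1 (rule 89): 100011111111
Gen 2 (rule 146): 010101111110
Gen 3 (rule 90): 100001000011
Gen 4 (rule 195): 001110011101
Gen 5 (rule 89): 101011010100
Gen 6 (rule 146): 000000000010
Gen 7 (rule 90): 000000000101
Gen 8 (rule 195): 111111111000
Gen 9 (rule 89): 100000001111
Gen 10 (rule 146): 010000010110
Gen 11 (rule 90): 101000100111

Answer: 101000100111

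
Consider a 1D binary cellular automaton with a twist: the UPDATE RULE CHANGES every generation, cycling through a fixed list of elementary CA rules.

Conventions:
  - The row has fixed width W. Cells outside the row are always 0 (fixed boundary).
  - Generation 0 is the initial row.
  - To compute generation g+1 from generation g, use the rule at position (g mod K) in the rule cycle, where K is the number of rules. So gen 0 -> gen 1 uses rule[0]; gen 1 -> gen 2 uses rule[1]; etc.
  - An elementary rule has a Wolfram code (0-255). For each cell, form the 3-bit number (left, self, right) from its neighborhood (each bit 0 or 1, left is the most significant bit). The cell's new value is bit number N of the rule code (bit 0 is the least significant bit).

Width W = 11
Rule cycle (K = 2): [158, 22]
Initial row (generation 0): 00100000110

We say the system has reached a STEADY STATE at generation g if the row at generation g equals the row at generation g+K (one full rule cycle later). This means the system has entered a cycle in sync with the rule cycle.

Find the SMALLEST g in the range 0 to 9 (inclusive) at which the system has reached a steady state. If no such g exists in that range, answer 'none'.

Answer: 4

Derivation:
Gen 0: 00100000110
Gen 1 (rule 158): 01110001101
Gen 2 (rule 22): 10001010001
Gen 3 (rule 158): 11011011011
Gen 4 (rule 22): 00000000000
Gen 5 (rule 158): 00000000000
Gen 6 (rule 22): 00000000000
Gen 7 (rule 158): 00000000000
Gen 8 (rule 22): 00000000000
Gen 9 (rule 158): 00000000000
Gen 10 (rule 22): 00000000000
Gen 11 (rule 158): 00000000000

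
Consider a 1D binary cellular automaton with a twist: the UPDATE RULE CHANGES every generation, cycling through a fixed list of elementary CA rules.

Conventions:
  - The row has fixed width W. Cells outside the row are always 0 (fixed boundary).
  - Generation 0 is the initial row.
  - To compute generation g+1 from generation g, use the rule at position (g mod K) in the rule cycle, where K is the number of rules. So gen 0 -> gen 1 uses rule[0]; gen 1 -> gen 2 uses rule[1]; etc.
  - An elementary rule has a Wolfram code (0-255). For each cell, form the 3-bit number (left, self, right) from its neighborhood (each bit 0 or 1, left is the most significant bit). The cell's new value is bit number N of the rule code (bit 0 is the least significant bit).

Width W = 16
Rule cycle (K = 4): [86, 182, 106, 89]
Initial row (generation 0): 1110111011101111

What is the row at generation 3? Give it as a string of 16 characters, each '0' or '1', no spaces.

Answer: 1101110111010111

Derivation:
Gen 0: 1110111011101111
Gen 1 (rule 86): 0010001000100001
Gen 2 (rule 182): 0111011101110011
Gen 3 (rule 106): 1101110111010111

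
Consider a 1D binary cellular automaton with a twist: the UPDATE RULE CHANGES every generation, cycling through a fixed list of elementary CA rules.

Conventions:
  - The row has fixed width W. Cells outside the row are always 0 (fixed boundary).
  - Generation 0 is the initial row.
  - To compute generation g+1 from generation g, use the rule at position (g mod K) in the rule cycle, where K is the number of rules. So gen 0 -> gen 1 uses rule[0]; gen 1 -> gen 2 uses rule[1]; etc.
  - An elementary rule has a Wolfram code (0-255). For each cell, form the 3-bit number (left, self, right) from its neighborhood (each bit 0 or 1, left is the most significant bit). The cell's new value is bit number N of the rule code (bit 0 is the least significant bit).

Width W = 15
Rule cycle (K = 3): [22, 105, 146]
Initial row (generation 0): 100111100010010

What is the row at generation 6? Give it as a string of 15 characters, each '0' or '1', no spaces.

Answer: 011010010100010

Derivation:
Gen 0: 100111100010010
Gen 1 (rule 22): 111000010111111
Gen 2 (rule 105): 101011001100001
Gen 3 (rule 146): 000000110010010
Gen 4 (rule 22): 000001001111111
Gen 5 (rule 105): 111100001000001
Gen 6 (rule 146): 011010010100010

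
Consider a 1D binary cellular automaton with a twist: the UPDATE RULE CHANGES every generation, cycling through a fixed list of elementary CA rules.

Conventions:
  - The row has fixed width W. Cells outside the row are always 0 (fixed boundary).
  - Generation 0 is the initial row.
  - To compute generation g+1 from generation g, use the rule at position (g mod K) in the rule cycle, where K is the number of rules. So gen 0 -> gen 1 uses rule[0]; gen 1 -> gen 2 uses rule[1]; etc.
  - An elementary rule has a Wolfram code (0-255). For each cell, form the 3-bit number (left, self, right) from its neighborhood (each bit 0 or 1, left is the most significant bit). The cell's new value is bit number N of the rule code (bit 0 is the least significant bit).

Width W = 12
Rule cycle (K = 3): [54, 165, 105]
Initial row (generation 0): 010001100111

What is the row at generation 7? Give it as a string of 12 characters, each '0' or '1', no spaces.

Answer: 011111111111

Derivation:
Gen 0: 010001100111
Gen 1 (rule 54): 111010011000
Gen 2 (rule 165): 010110000011
Gen 3 (rule 105): 001110111011
Gen 4 (rule 54): 010001000100
Gen 5 (rule 165): 010101010101
Gen 6 (rule 105): 001010101010
Gen 7 (rule 54): 011111111111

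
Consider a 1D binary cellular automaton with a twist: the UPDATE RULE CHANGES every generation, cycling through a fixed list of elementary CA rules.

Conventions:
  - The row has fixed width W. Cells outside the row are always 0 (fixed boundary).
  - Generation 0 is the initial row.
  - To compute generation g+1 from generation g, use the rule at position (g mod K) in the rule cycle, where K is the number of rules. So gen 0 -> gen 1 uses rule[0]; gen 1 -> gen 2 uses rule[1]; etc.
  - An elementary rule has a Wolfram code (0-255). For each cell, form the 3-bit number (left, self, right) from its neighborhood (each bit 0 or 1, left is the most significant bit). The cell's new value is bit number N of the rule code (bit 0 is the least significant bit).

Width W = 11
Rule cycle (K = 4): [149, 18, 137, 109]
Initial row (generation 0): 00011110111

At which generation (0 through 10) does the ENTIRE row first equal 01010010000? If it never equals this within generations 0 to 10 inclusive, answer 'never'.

Gen 0: 00011110111
Gen 1 (rule 149): 11001100010
Gen 2 (rule 18): 00110010101
Gen 3 (rule 137): 10100000000
Gen 4 (rule 109): 11101111111
Gen 5 (rule 149): 01000111110
Gen 6 (rule 18): 10101000001
Gen 7 (rule 137): 00000011100
Gen 8 (rule 109): 11111010101
Gen 9 (rule 149): 01110010101
Gen 10 (rule 18): 10001100000

Answer: never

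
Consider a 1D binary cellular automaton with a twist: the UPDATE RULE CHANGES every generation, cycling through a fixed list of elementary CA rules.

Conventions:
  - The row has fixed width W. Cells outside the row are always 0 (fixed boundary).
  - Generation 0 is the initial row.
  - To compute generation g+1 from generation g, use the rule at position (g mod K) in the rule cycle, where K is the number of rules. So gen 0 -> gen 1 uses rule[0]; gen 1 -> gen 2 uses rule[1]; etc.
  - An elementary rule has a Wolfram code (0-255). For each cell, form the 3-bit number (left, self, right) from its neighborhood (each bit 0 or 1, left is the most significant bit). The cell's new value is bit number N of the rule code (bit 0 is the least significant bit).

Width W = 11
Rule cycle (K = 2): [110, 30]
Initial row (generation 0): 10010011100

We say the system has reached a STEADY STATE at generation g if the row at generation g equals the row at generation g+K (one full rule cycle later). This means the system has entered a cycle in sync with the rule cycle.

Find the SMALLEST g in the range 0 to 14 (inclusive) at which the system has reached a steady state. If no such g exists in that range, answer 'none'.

Gen 0: 10010011100
Gen 1 (rule 110): 10110110100
Gen 2 (rule 30): 10100100110
Gen 3 (rule 110): 11101101110
Gen 4 (rule 30): 10001001001
Gen 5 (rule 110): 10011011011
Gen 6 (rule 30): 11110010010
Gen 7 (rule 110): 10010110110
Gen 8 (rule 30): 11110100101
Gen 9 (rule 110): 10011101111
Gen 10 (rule 30): 11110001000
Gen 11 (rule 110): 10010011000
Gen 12 (rule 30): 11111110100
Gen 13 (rule 110): 10000011100
Gen 14 (rule 30): 11000110010
Gen 15 (rule 110): 11001110110
Gen 16 (rule 30): 10111000101

Answer: none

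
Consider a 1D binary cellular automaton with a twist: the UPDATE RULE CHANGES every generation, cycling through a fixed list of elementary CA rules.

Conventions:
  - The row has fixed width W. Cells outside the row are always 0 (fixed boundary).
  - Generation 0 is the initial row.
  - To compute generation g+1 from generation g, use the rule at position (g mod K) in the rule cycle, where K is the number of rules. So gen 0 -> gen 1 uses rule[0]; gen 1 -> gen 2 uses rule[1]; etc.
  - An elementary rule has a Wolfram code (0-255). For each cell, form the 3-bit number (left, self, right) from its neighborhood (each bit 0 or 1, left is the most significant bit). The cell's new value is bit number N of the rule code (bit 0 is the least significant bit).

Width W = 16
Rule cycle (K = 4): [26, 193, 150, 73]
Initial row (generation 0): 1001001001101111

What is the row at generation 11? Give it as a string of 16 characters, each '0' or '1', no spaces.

Answer: 0101110101010100

Derivation:
Gen 0: 1001001001101111
Gen 1 (rule 26): 0110110111001000
Gen 2 (rule 193): 0010010011000011
Gen 3 (rule 150): 0111111100100100
Gen 4 (rule 73): 0100000100000001
Gen 5 (rule 26): 1010001010000010
Gen 6 (rule 193): 0000100000111000
Gen 7 (rule 150): 0001110001010100
Gen 8 (rule 73): 1101010100000001
Gen 9 (rule 26): 1000000010000010
Gen 10 (rule 193): 0011111000111000
Gen 11 (rule 150): 0101110101010100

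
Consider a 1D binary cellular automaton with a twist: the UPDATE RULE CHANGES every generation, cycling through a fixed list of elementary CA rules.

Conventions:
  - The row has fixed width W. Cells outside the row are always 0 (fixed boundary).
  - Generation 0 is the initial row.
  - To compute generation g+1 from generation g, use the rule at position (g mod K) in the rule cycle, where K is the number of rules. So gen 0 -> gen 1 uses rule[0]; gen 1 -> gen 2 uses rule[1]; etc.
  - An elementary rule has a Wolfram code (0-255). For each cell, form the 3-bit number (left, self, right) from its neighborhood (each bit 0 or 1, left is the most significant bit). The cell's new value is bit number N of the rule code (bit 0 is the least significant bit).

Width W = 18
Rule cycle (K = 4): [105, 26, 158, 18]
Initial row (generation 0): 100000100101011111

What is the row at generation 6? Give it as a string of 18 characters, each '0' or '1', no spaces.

Answer: 100000000000000000

Derivation:
Gen 0: 100000100101011111
Gen 1 (rule 105): 001110000010110001
Gen 2 (rule 26): 011001000100101010
Gen 3 (rule 158): 110111101111101011
Gen 4 (rule 18): 000000000000000000
Gen 5 (rule 105): 111111111111111111
Gen 6 (rule 26): 100000000000000000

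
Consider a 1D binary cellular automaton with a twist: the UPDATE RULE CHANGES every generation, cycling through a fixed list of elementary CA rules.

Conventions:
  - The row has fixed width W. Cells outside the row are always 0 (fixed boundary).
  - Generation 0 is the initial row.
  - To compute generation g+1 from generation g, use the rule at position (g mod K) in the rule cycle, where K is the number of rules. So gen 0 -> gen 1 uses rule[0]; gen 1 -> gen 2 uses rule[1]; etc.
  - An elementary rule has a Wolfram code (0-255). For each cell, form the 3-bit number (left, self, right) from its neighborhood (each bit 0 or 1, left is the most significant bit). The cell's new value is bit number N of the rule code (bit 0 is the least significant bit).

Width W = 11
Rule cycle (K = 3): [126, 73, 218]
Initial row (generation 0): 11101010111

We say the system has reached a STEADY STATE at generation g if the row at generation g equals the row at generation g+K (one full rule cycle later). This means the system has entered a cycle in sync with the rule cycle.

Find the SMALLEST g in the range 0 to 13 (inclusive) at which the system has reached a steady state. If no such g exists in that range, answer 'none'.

Gen 0: 11101010111
Gen 1 (rule 126): 10111111101
Gen 2 (rule 73): 00100000100
Gen 3 (rule 218): 01010001010
Gen 4 (rule 126): 11111011111
Gen 5 (rule 73): 10001010001
Gen 6 (rule 218): 01010001010
Gen 7 (rule 126): 11111011111
Gen 8 (rule 73): 10001010001
Gen 9 (rule 218): 01010001010
Gen 10 (rule 126): 11111011111
Gen 11 (rule 73): 10001010001
Gen 12 (rule 218): 01010001010
Gen 13 (rule 126): 11111011111
Gen 14 (rule 73): 10001010001
Gen 15 (rule 218): 01010001010
Gen 16 (rule 126): 11111011111

Answer: 3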